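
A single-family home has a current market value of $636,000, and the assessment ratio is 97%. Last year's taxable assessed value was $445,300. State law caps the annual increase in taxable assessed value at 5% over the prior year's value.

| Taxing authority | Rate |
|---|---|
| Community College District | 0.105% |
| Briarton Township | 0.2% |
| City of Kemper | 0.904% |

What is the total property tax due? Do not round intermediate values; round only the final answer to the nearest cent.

$5,652.86

Uncapped assessed value = $636,000 × 0.97 = $616,920
Cap limit = $445,300 × 1.05 = $467,565
Taxable assessed value = min($616,920, $467,565) = $467,565 (cap binds)
Community College District: $467,565 × 0.00105 = $490.94325
Briarton Township: $467,565 × 0.002 = $935.13
City of Kemper: $467,565 × 0.00904 = $4,226.7876
Total = $5,652.86085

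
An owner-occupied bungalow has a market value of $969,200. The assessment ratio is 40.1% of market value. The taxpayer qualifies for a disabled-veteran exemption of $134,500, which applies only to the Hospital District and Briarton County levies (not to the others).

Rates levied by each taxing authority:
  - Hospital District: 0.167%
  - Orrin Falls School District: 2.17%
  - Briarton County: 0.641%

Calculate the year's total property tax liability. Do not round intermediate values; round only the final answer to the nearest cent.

Assessed value = $969,200 × 0.401 = $388,649.2
Hospital District: ($388,649.2 − $134,500) × 0.00167 = $254,149.2 × 0.00167 = $424.429164
Orrin Falls School District: $388,649.2 × 0.0217 = $8,433.68764
Briarton County: ($388,649.2 − $134,500) × 0.00641 = $254,149.2 × 0.00641 = $1,629.096372
Total = $10,487.213176

$10,487.21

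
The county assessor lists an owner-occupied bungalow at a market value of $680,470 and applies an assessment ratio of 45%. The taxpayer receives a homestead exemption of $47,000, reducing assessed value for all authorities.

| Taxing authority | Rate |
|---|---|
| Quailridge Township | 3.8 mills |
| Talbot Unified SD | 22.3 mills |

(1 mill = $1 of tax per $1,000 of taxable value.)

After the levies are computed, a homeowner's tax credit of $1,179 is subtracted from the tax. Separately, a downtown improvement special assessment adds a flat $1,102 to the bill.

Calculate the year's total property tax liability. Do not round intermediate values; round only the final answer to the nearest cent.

$6,688.42

Assessed value = $680,470 × 0.45 = $306,211.5
Taxable value = $306,211.5 − $47,000 = $259,211.5
Quailridge Township: $259,211.5 × 0.0038 = $985.0037
Talbot Unified SD: $259,211.5 × 0.0223 = $5,780.41645
Levies subtotal = $6,765.42015
After credit = $6,765.42015 − $1,179 = $5,586.42015
Total = $5,586.42015 + $1,102 = $6,688.42015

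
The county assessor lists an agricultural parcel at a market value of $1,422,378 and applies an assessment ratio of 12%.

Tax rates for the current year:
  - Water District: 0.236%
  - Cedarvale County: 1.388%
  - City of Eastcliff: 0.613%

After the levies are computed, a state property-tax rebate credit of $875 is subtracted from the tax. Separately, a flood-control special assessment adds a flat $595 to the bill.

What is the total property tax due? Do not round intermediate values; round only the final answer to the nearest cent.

Assessed value = $1,422,378 × 0.12 = $170,685.36
Water District: $170,685.36 × 0.00236 = $402.8174496
Cedarvale County: $170,685.36 × 0.01388 = $2,369.1127968
City of Eastcliff: $170,685.36 × 0.00613 = $1,046.3012568
Levies subtotal = $3,818.2315032
After credit = $3,818.2315032 − $875 = $2,943.2315032
Total = $2,943.2315032 + $595 = $3,538.2315032

$3,538.23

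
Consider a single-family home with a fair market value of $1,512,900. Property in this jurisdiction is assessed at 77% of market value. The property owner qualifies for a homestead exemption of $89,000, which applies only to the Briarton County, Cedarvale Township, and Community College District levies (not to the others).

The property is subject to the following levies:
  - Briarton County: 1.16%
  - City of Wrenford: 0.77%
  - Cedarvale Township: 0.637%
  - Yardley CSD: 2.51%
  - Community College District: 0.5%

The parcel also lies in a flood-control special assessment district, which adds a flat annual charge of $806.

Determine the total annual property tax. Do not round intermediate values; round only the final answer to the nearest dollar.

Assessed value = $1,512,900 × 0.77 = $1,164,933
Briarton County: ($1,164,933 − $89,000) × 0.0116 = $1,075,933 × 0.0116 = $12,480.8228
City of Wrenford: $1,164,933 × 0.0077 = $8,969.9841
Cedarvale Township: ($1,164,933 − $89,000) × 0.00637 = $1,075,933 × 0.00637 = $6,853.69321
Yardley CSD: $1,164,933 × 0.0251 = $29,239.8183
Community College District: ($1,164,933 − $89,000) × 0.005 = $1,075,933 × 0.005 = $5,379.665
Levies subtotal = $62,923.98341
Total = $62,923.98341 + $806 = $63,729.98341

$63,730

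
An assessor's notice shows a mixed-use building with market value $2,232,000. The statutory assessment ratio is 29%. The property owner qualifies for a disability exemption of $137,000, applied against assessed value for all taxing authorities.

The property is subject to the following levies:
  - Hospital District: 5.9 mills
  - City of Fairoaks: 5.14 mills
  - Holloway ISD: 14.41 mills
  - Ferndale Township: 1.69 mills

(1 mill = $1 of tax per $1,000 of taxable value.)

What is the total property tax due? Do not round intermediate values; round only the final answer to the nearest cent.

Assessed value = $2,232,000 × 0.29 = $647,280
Taxable value = $647,280 − $137,000 = $510,280
Hospital District: $510,280 × 0.0059 = $3,010.652
City of Fairoaks: $510,280 × 0.00514 = $2,622.8392
Holloway ISD: $510,280 × 0.01441 = $7,353.1348
Ferndale Township: $510,280 × 0.00169 = $862.3732
Total = $3,010.652 + $2,622.8392 + $7,353.1348 + $862.3732 = $13,848.9992

$13,849.00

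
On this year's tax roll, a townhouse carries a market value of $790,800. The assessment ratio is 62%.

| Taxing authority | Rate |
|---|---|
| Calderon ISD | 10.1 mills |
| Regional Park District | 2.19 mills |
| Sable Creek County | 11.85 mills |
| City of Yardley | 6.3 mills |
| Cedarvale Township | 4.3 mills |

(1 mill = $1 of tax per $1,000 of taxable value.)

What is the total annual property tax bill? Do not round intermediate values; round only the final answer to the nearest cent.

Assessed value = $790,800 × 0.62 = $490,296
Calderon ISD: $490,296 × 0.0101 = $4,951.9896
Regional Park District: $490,296 × 0.00219 = $1,073.74824
Sable Creek County: $490,296 × 0.01185 = $5,810.0076
City of Yardley: $490,296 × 0.0063 = $3,088.8648
Cedarvale Township: $490,296 × 0.0043 = $2,108.2728
Total = $4,951.9896 + $1,073.74824 + $5,810.0076 + $3,088.8648 + $2,108.2728 = $17,032.88304

$17,032.88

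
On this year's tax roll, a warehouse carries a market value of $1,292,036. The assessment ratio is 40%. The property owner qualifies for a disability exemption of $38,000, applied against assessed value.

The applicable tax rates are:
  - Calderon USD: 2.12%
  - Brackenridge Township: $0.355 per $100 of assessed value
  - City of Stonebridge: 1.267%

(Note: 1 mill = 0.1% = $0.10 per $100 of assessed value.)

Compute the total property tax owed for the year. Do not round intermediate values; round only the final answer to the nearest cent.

$17,917.23

Assessed value = $1,292,036 × 0.4 = $516,814.4
Taxable value = $516,814.4 − $38,000 = $478,814.4
Calderon USD: $478,814.4 × 0.0212 = $10,150.86528
Brackenridge Township: $478,814.4 × 0.00355 = $1,699.79112
City of Stonebridge: $478,814.4 × 0.01267 = $6,066.578448
Total = $17,917.234848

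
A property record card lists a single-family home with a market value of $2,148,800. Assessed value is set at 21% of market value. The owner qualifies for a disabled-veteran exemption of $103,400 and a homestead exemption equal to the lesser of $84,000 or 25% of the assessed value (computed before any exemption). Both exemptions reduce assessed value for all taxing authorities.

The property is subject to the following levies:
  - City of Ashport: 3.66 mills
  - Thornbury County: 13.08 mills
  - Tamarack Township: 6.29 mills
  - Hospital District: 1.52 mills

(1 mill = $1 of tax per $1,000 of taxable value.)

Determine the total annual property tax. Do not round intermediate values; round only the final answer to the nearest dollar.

$6,477

Assessed value = $2,148,800 × 0.21 = $451,248
Homestead exemption = min($84,000, 25% × $451,248) = min($84,000, $112,812) = $84,000 (dollar cap binds)
Taxable value = $451,248 − $103,400 − $84,000 = $263,848
City of Ashport: $263,848 × 0.00366 = $965.68368
Thornbury County: $263,848 × 0.01308 = $3,451.13184
Tamarack Township: $263,848 × 0.00629 = $1,659.60392
Hospital District: $263,848 × 0.00152 = $401.04896
Total = $6,477.4684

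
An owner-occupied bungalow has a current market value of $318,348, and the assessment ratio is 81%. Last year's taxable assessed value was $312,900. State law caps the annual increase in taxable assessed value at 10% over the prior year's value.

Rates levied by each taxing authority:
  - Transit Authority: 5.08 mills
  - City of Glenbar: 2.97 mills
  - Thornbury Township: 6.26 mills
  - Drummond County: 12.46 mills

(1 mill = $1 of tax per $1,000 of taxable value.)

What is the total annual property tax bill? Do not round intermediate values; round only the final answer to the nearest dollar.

$6,903

Uncapped assessed value = $318,348 × 0.81 = $257,861.88
Cap limit = $312,900 × 1.1 = $344,190
Taxable assessed value = min($257,861.88, $344,190) = $257,861.88 (cap does not bind)
Transit Authority: $257,861.88 × 0.00508 = $1,309.9383504
City of Glenbar: $257,861.88 × 0.00297 = $765.8497836
Thornbury Township: $257,861.88 × 0.00626 = $1,614.2153688
Drummond County: $257,861.88 × 0.01246 = $3,212.9590248
Total = $6,902.9625276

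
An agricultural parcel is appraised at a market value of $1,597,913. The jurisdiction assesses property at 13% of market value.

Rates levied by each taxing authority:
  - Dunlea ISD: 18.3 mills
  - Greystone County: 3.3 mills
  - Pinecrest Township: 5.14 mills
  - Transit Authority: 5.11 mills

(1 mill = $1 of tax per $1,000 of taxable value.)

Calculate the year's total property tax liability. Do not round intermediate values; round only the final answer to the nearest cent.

Assessed value = $1,597,913 × 0.13 = $207,728.69
Dunlea ISD: $207,728.69 × 0.0183 = $3,801.435027
Greystone County: $207,728.69 × 0.0033 = $685.504677
Pinecrest Township: $207,728.69 × 0.00514 = $1,067.7254666
Transit Authority: $207,728.69 × 0.00511 = $1,061.4936059
Total = $3,801.435027 + $685.504677 + $1,067.7254666 + $1,061.4936059 = $6,616.1587765

$6,616.16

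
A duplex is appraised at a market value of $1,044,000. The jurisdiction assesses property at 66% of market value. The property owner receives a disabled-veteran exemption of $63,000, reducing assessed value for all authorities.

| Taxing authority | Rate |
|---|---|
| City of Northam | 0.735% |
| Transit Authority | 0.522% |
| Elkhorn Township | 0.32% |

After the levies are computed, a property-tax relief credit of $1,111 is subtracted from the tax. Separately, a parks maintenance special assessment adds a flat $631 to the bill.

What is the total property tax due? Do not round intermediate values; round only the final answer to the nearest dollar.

Assessed value = $1,044,000 × 0.66 = $689,040
Taxable value = $689,040 − $63,000 = $626,040
City of Northam: $626,040 × 0.00735 = $4,601.394
Transit Authority: $626,040 × 0.00522 = $3,267.9288
Elkhorn Township: $626,040 × 0.0032 = $2,003.328
Levies subtotal = $9,872.6508
After credit = $9,872.6508 − $1,111 = $8,761.6508
Total = $8,761.6508 + $631 = $9,392.6508

$9,393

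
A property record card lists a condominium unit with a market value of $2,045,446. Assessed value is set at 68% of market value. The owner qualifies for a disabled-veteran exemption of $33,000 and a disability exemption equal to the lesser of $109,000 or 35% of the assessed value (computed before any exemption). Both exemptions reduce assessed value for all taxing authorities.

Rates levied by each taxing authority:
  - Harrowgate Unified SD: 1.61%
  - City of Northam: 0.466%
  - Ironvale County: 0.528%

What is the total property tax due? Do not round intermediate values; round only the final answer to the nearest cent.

Assessed value = $2,045,446 × 0.68 = $1,390,903.28
Disability exemption = min($109,000, 35% × $1,390,903.28) = min($109,000, $486,816.148) = $109,000 (dollar cap binds)
Taxable value = $1,390,903.28 − $33,000 − $109,000 = $1,248,903.28
Harrowgate Unified SD: $1,248,903.28 × 0.0161 = $20,107.342808
City of Northam: $1,248,903.28 × 0.00466 = $5,819.8892848
Ironvale County: $1,248,903.28 × 0.00528 = $6,594.2093184
Total = $32,521.4414112

$32,521.44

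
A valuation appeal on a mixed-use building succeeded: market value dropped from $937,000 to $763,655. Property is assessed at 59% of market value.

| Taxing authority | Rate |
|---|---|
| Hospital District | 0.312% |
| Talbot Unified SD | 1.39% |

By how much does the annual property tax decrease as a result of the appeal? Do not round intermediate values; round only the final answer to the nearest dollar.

Old assessed value = $937,000 × 0.59 = $552,830
New assessed value = $763,655 × 0.59 = $450,556.45
Combined rate = 0.00312 + 0.0139 = 0.01702
Old tax = $552,830 × 0.01702 = $9,409.1666
New tax = $450,556.45 × 0.01702 = $7,668.470779
Reduction = $9,409.1666 − $7,668.470779 = $1,740.695821

$1,741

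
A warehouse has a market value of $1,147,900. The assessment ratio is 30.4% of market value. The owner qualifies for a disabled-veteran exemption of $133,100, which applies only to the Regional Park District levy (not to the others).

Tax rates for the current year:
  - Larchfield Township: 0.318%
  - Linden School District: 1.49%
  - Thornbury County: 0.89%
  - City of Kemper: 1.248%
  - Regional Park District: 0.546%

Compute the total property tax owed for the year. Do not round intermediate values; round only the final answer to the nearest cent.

$14,948.63

Assessed value = $1,147,900 × 0.304 = $348,961.6
Larchfield Township: $348,961.6 × 0.00318 = $1,109.697888
Linden School District: $348,961.6 × 0.0149 = $5,199.52784
Thornbury County: $348,961.6 × 0.0089 = $3,105.75824
City of Kemper: $348,961.6 × 0.01248 = $4,355.040768
Regional Park District: ($348,961.6 − $133,100) × 0.00546 = $215,861.6 × 0.00546 = $1,178.604336
Total = $14,948.629072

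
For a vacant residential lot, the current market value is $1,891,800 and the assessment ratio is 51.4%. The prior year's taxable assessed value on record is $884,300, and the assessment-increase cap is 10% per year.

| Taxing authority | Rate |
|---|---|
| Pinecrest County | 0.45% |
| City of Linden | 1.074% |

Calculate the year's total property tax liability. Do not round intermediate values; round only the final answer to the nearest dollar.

Uncapped assessed value = $1,891,800 × 0.514 = $972,385.2
Cap limit = $884,300 × 1.1 = $972,730
Taxable assessed value = min($972,385.2, $972,730) = $972,385.2 (cap does not bind)
Pinecrest County: $972,385.2 × 0.0045 = $4,375.7334
City of Linden: $972,385.2 × 0.01074 = $10,443.417048
Total = $14,819.150448

$14,819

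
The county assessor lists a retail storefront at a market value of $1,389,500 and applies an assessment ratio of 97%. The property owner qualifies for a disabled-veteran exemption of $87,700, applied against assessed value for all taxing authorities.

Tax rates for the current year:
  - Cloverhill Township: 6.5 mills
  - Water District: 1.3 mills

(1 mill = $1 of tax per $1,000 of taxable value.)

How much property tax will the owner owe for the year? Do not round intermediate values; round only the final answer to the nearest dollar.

$9,829

Assessed value = $1,389,500 × 0.97 = $1,347,815
Taxable value = $1,347,815 − $87,700 = $1,260,115
Cloverhill Township: $1,260,115 × 0.0065 = $8,190.7475
Water District: $1,260,115 × 0.0013 = $1,638.1495
Total = $8,190.7475 + $1,638.1495 = $9,828.897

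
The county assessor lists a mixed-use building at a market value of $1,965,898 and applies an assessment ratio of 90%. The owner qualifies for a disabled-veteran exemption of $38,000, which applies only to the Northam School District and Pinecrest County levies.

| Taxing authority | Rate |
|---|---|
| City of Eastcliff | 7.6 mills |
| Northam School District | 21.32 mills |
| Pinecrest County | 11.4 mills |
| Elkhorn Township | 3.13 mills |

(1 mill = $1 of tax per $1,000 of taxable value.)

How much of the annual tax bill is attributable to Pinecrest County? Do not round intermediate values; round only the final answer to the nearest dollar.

$19,737

Assessed value = $1,965,898 × 0.9 = $1,769,308.2
Pinecrest County taxable value = $1,769,308.2 − $38,000 = $1,731,308.2
Pinecrest County levy = $1,731,308.2 × 0.0114 = $19,736.91348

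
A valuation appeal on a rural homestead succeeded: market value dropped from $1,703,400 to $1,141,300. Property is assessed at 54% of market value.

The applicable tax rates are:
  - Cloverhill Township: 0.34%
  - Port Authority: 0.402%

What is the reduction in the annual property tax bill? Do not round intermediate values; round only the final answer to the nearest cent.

$2,252.22

Old assessed value = $1,703,400 × 0.54 = $919,836
New assessed value = $1,141,300 × 0.54 = $616,302
Combined rate = 0.0034 + 0.00402 = 0.00742
Old tax = $919,836 × 0.00742 = $6,825.18312
New tax = $616,302 × 0.00742 = $4,572.96084
Reduction = $6,825.18312 − $4,572.96084 = $2,252.22228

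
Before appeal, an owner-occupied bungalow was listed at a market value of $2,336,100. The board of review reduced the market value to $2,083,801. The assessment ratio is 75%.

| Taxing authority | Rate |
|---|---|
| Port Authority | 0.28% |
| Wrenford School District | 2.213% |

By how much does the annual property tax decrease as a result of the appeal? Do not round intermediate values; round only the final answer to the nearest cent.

$4,717.36

Old assessed value = $2,336,100 × 0.75 = $1,752,075
New assessed value = $2,083,801 × 0.75 = $1,562,850.75
Combined rate = 0.0028 + 0.02213 = 0.02493
Old tax = $1,752,075 × 0.02493 = $43,679.22975
New tax = $1,562,850.75 × 0.02493 = $38,961.8691975
Reduction = $43,679.22975 − $38,961.8691975 = $4,717.3605525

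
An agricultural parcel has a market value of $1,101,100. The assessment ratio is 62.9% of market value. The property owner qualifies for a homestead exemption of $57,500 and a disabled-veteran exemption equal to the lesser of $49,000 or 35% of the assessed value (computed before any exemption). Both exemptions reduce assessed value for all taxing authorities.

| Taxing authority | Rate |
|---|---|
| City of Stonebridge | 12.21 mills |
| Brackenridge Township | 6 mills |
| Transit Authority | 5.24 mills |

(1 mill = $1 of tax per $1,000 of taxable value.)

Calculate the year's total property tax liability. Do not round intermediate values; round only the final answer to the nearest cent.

Assessed value = $1,101,100 × 0.629 = $692,591.9
Disabled-veteran exemption = min($49,000, 35% × $692,591.9) = min($49,000, $242,407.165) = $49,000 (dollar cap binds)
Taxable value = $692,591.9 − $57,500 − $49,000 = $586,091.9
City of Stonebridge: $586,091.9 × 0.01221 = $7,156.182099
Brackenridge Township: $586,091.9 × 0.006 = $3,516.5514
Transit Authority: $586,091.9 × 0.00524 = $3,071.121556
Total = $13,743.855055

$13,743.86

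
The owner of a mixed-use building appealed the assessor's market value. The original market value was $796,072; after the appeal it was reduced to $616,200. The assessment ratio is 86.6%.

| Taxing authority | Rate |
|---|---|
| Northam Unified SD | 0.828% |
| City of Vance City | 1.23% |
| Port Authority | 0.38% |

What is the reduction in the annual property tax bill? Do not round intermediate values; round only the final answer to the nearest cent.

$3,797.65

Old assessed value = $796,072 × 0.866 = $689,398.352
New assessed value = $616,200 × 0.866 = $533,629.2
Combined rate = 0.00828 + 0.0123 + 0.0038 = 0.02438
Old tax = $689,398.352 × 0.02438 = $16,807.53182176
New tax = $533,629.2 × 0.02438 = $13,009.879896
Reduction = $16,807.53182176 − $13,009.879896 = $3,797.65192576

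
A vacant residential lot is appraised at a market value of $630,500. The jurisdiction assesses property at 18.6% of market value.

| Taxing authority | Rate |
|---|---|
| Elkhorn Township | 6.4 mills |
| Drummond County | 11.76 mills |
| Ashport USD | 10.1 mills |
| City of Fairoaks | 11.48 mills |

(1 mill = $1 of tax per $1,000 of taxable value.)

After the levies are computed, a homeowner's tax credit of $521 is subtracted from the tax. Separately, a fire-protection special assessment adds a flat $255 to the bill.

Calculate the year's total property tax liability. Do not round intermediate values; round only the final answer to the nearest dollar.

Assessed value = $630,500 × 0.186 = $117,273
Elkhorn Township: $117,273 × 0.0064 = $750.5472
Drummond County: $117,273 × 0.01176 = $1,379.13048
Ashport USD: $117,273 × 0.0101 = $1,184.4573
City of Fairoaks: $117,273 × 0.01148 = $1,346.29404
Levies subtotal = $4,660.42902
After credit = $4,660.42902 − $521 = $4,139.42902
Total = $4,139.42902 + $255 = $4,394.42902

$4,394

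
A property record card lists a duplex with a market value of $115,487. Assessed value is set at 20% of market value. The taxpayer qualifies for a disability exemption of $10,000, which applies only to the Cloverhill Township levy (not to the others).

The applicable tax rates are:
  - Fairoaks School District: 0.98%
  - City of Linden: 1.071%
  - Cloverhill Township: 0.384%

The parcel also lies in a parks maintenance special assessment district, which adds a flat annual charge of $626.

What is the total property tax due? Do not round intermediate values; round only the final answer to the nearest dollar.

$1,150

Assessed value = $115,487 × 0.2 = $23,097.4
Fairoaks School District: $23,097.4 × 0.0098 = $226.35452
City of Linden: $23,097.4 × 0.01071 = $247.373154
Cloverhill Township: ($23,097.4 − $10,000) × 0.00384 = $13,097.4 × 0.00384 = $50.294016
Levies subtotal = $524.02169
Total = $524.02169 + $626 = $1,150.02169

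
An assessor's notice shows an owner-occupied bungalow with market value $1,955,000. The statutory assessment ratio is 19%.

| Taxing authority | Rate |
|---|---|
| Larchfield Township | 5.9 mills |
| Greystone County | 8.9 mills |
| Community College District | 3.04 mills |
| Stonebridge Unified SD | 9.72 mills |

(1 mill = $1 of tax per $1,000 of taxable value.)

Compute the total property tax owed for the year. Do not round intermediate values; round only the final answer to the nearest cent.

Assessed value = $1,955,000 × 0.19 = $371,450
Larchfield Township: $371,450 × 0.0059 = $2,191.555
Greystone County: $371,450 × 0.0089 = $3,305.905
Community College District: $371,450 × 0.00304 = $1,129.208
Stonebridge Unified SD: $371,450 × 0.00972 = $3,610.494
Total = $2,191.555 + $3,305.905 + $1,129.208 + $3,610.494 = $10,237.162

$10,237.16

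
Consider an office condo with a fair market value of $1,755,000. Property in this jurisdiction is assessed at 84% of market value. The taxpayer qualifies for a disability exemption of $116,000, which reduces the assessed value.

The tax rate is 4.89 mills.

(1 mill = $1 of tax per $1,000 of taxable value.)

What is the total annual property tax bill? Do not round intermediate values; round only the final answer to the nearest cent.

Assessed value = $1,755,000 × 0.84 = $1,474,200
Taxable value = $1,474,200 − $116,000 = $1,358,200
Tax = $1,358,200 × 0.00489 = $6,641.598

$6,641.60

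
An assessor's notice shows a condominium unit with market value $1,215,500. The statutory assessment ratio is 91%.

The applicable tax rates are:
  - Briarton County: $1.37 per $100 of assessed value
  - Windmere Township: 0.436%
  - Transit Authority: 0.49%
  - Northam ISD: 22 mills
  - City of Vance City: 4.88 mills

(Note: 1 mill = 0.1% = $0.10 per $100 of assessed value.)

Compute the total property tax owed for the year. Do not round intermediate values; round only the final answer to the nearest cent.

$55,128.27

Assessed value = $1,215,500 × 0.91 = $1,106,105
Briarton County: $1,106,105 × 0.0137 = $15,153.6385
Windmere Township: $1,106,105 × 0.00436 = $4,822.6178
Transit Authority: $1,106,105 × 0.0049 = $5,419.9145
Northam ISD: $1,106,105 × 0.022 = $24,334.31
City of Vance City: $1,106,105 × 0.00488 = $5,397.7924
Total = $55,128.2732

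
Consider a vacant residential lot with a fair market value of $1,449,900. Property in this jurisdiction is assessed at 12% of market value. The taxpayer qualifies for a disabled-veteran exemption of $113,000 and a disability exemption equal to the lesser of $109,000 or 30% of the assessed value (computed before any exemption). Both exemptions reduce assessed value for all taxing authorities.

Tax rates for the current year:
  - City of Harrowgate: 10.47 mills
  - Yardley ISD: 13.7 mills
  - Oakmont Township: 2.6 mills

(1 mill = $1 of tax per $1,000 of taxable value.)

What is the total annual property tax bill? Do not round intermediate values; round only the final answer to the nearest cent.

Assessed value = $1,449,900 × 0.12 = $173,988
Disability exemption = min($109,000, 30% × $173,988) = min($109,000, $52,196.4) = $52,196.4 (percentage binds)
Taxable value = $173,988 − $113,000 − $52,196.4 = $8,791.6
City of Harrowgate: $8,791.6 × 0.01047 = $92.048052
Yardley ISD: $8,791.6 × 0.0137 = $120.44492
Oakmont Township: $8,791.6 × 0.0026 = $22.85816
Total = $235.351132

$235.35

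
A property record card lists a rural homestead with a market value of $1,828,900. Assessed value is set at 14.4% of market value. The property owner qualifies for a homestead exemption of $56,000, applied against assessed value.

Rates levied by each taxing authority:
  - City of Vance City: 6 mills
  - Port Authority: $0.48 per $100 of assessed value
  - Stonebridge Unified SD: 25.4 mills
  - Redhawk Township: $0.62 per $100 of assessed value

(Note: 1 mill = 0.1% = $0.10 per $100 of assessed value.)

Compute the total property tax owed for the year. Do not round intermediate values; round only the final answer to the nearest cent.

$8,792.13

Assessed value = $1,828,900 × 0.144 = $263,361.6
Taxable value = $263,361.6 − $56,000 = $207,361.6
City of Vance City: $207,361.6 × 0.006 = $1,244.1696
Port Authority: $207,361.6 × 0.0048 = $995.33568
Stonebridge Unified SD: $207,361.6 × 0.0254 = $5,266.98464
Redhawk Township: $207,361.6 × 0.0062 = $1,285.64192
Total = $8,792.13184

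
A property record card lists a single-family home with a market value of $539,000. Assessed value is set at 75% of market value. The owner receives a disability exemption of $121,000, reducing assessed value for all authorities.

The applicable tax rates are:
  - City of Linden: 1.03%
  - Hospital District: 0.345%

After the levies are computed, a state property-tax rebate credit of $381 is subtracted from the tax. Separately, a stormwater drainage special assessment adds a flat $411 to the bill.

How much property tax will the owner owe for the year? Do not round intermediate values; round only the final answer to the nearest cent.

Assessed value = $539,000 × 0.75 = $404,250
Taxable value = $404,250 − $121,000 = $283,250
City of Linden: $283,250 × 0.0103 = $2,917.475
Hospital District: $283,250 × 0.00345 = $977.2125
Levies subtotal = $3,894.6875
After credit = $3,894.6875 − $381 = $3,513.6875
Total = $3,513.6875 + $411 = $3,924.6875

$3,924.69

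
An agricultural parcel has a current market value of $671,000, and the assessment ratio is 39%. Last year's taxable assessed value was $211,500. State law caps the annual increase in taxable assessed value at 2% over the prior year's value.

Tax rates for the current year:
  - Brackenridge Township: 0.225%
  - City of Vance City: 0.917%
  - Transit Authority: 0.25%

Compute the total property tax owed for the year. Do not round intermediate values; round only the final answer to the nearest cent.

$3,002.96

Uncapped assessed value = $671,000 × 0.39 = $261,690
Cap limit = $211,500 × 1.02 = $215,730
Taxable assessed value = min($261,690, $215,730) = $215,730 (cap binds)
Brackenridge Township: $215,730 × 0.00225 = $485.3925
City of Vance City: $215,730 × 0.00917 = $1,978.2441
Transit Authority: $215,730 × 0.0025 = $539.325
Total = $3,002.9616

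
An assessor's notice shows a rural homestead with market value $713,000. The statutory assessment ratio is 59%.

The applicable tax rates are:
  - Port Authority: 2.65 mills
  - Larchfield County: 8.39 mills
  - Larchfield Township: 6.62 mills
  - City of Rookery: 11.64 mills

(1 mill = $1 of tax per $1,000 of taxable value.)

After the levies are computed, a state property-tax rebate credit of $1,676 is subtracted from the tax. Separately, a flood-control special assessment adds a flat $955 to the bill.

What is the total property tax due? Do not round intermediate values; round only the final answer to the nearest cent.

$11,604.63

Assessed value = $713,000 × 0.59 = $420,670
Port Authority: $420,670 × 0.00265 = $1,114.7755
Larchfield County: $420,670 × 0.00839 = $3,529.4213
Larchfield Township: $420,670 × 0.00662 = $2,784.8354
City of Rookery: $420,670 × 0.01164 = $4,896.5988
Levies subtotal = $12,325.631
After credit = $12,325.631 − $1,676 = $10,649.631
Total = $10,649.631 + $955 = $11,604.631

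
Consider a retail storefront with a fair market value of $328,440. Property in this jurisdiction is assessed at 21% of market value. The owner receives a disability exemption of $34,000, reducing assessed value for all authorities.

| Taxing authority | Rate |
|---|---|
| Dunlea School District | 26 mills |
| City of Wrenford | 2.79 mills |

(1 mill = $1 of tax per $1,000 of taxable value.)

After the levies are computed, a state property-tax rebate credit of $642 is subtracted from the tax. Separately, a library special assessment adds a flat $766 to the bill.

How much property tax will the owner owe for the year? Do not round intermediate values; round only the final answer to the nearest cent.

$1,130.86

Assessed value = $328,440 × 0.21 = $68,972.4
Taxable value = $68,972.4 − $34,000 = $34,972.4
Dunlea School District: $34,972.4 × 0.026 = $909.2824
City of Wrenford: $34,972.4 × 0.00279 = $97.572996
Levies subtotal = $1,006.855396
After credit = $1,006.855396 − $642 = $364.855396
Total = $364.855396 + $766 = $1,130.855396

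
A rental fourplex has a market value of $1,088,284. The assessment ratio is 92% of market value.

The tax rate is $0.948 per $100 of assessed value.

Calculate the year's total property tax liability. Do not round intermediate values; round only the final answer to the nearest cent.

$9,491.58

Assessed value = $1,088,284 × 0.92 = $1,001,221.28
Tax = $1,001,221.28 × 0.00948 = $9,491.5777344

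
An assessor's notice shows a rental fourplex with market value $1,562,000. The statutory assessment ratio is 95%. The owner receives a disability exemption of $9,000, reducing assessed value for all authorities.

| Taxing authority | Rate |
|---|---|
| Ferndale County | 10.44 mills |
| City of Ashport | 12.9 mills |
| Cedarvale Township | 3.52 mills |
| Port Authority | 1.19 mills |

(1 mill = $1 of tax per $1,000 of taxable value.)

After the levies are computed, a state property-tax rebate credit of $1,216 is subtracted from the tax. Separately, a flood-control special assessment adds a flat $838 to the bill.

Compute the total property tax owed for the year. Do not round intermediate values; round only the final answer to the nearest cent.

$40,992.95

Assessed value = $1,562,000 × 0.95 = $1,483,900
Taxable value = $1,483,900 − $9,000 = $1,474,900
Ferndale County: $1,474,900 × 0.01044 = $15,397.956
City of Ashport: $1,474,900 × 0.0129 = $19,026.21
Cedarvale Township: $1,474,900 × 0.00352 = $5,191.648
Port Authority: $1,474,900 × 0.00119 = $1,755.131
Levies subtotal = $41,370.945
After credit = $41,370.945 − $1,216 = $40,154.945
Total = $40,154.945 + $838 = $40,992.945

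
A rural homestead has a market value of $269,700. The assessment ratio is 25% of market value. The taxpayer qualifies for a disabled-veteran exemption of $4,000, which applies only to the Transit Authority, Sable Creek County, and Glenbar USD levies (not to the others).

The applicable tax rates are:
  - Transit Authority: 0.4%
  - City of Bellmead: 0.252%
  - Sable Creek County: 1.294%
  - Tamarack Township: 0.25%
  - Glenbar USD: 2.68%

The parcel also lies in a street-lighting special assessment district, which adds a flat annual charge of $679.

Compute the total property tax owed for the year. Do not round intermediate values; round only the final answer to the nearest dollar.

$3,792

Assessed value = $269,700 × 0.25 = $67,425
Transit Authority: ($67,425 − $4,000) × 0.004 = $63,425 × 0.004 = $253.7
City of Bellmead: $67,425 × 0.00252 = $169.911
Sable Creek County: ($67,425 − $4,000) × 0.01294 = $63,425 × 0.01294 = $820.7195
Tamarack Township: $67,425 × 0.0025 = $168.5625
Glenbar USD: ($67,425 − $4,000) × 0.0268 = $63,425 × 0.0268 = $1,699.79
Levies subtotal = $3,112.683
Total = $3,112.683 + $679 = $3,791.683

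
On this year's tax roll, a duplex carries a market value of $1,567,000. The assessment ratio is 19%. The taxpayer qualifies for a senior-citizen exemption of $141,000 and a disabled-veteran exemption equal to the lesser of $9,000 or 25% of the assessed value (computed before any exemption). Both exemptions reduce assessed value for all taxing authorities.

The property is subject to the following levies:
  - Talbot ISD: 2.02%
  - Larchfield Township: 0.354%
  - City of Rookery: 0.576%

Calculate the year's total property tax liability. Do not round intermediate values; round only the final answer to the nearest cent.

$4,358.04

Assessed value = $1,567,000 × 0.19 = $297,730
Disabled-veteran exemption = min($9,000, 25% × $297,730) = min($9,000, $74,432.5) = $9,000 (dollar cap binds)
Taxable value = $297,730 − $141,000 − $9,000 = $147,730
Talbot ISD: $147,730 × 0.0202 = $2,984.146
Larchfield Township: $147,730 × 0.00354 = $522.9642
City of Rookery: $147,730 × 0.00576 = $850.9248
Total = $4,358.035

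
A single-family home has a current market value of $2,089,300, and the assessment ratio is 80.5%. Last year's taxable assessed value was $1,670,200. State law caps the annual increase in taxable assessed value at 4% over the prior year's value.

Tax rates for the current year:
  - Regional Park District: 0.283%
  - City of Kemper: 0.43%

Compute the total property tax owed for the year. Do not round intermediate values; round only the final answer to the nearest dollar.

Uncapped assessed value = $2,089,300 × 0.805 = $1,681,886.5
Cap limit = $1,670,200 × 1.04 = $1,737,008
Taxable assessed value = min($1,681,886.5, $1,737,008) = $1,681,886.5 (cap does not bind)
Regional Park District: $1,681,886.5 × 0.00283 = $4,759.738795
City of Kemper: $1,681,886.5 × 0.0043 = $7,232.11195
Total = $11,991.850745

$11,992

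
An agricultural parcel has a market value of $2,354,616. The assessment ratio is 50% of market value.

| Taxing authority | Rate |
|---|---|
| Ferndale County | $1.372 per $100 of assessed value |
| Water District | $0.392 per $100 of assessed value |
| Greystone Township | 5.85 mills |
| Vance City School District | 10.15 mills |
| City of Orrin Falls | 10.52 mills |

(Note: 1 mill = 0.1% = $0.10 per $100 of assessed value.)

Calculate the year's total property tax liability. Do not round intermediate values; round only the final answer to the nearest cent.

Assessed value = $2,354,616 × 0.5 = $1,177,308
Ferndale County: $1,177,308 × 0.01372 = $16,152.66576
Water District: $1,177,308 × 0.00392 = $4,615.04736
Greystone Township: $1,177,308 × 0.00585 = $6,887.2518
Vance City School District: $1,177,308 × 0.01015 = $11,949.6762
City of Orrin Falls: $1,177,308 × 0.01052 = $12,385.28016
Total = $51,989.92128

$51,989.92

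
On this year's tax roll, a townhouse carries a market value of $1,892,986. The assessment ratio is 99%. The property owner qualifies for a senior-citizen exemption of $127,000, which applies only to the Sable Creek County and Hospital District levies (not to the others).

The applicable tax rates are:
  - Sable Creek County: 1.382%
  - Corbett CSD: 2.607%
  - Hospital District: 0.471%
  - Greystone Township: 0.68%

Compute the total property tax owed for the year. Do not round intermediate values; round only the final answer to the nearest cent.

Assessed value = $1,892,986 × 0.99 = $1,874,056.14
Sable Creek County: ($1,874,056.14 − $127,000) × 0.01382 = $1,747,056.14 × 0.01382 = $24,144.3158548
Corbett CSD: $1,874,056.14 × 0.02607 = $48,856.6435698
Hospital District: ($1,874,056.14 − $127,000) × 0.00471 = $1,747,056.14 × 0.00471 = $8,228.6344194
Greystone Township: $1,874,056.14 × 0.0068 = $12,743.581752
Total = $93,973.175596

$93,973.18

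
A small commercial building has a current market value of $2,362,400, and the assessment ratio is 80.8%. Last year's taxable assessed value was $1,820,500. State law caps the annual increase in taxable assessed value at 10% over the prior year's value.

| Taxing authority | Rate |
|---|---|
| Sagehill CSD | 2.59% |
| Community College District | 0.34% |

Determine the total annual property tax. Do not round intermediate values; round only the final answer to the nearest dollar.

$55,928

Uncapped assessed value = $2,362,400 × 0.808 = $1,908,819.2
Cap limit = $1,820,500 × 1.1 = $2,002,550
Taxable assessed value = min($1,908,819.2, $2,002,550) = $1,908,819.2 (cap does not bind)
Sagehill CSD: $1,908,819.2 × 0.0259 = $49,438.41728
Community College District: $1,908,819.2 × 0.0034 = $6,489.98528
Total = $55,928.40256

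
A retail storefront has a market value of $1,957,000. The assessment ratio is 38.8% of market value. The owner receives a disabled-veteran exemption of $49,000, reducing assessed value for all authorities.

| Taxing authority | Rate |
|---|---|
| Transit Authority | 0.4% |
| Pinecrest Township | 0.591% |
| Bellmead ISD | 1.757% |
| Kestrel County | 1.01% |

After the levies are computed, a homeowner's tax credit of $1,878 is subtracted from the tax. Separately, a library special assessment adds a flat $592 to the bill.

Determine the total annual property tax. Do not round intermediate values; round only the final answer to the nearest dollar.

Assessed value = $1,957,000 × 0.388 = $759,316
Taxable value = $759,316 − $49,000 = $710,316
Transit Authority: $710,316 × 0.004 = $2,841.264
Pinecrest Township: $710,316 × 0.00591 = $4,197.96756
Bellmead ISD: $710,316 × 0.01757 = $12,480.25212
Kestrel County: $710,316 × 0.0101 = $7,174.1916
Levies subtotal = $26,693.67528
After credit = $26,693.67528 − $1,878 = $24,815.67528
Total = $24,815.67528 + $592 = $25,407.67528

$25,408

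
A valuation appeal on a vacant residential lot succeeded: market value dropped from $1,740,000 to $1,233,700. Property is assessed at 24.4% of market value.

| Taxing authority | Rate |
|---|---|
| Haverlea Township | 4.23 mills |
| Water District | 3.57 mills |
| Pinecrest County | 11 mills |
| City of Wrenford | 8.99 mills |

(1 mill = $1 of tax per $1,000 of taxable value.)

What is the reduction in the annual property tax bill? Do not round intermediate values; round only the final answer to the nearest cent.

$3,433.10

Old assessed value = $1,740,000 × 0.244 = $424,560
New assessed value = $1,233,700 × 0.244 = $301,022.8
Combined rate = 0.00423 + 0.00357 + 0.011 + 0.00899 = 0.02779
Old tax = $424,560 × 0.02779 = $11,798.5224
New tax = $301,022.8 × 0.02779 = $8,365.423612
Reduction = $11,798.5224 − $8,365.423612 = $3,433.098788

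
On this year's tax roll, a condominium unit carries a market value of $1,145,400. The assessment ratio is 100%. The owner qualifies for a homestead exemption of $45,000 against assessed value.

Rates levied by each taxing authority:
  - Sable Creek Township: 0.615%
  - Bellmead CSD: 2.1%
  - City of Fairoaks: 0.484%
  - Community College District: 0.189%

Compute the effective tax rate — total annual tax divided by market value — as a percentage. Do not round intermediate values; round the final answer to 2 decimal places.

Assessed value = $1,145,400 × 1 = $1,145,400
Taxable value = $1,145,400 − $45,000 = $1,100,400
Sable Creek Township: $1,100,400 × 0.00615 = $6,767.46
Bellmead CSD: $1,100,400 × 0.021 = $23,108.4
City of Fairoaks: $1,100,400 × 0.00484 = $5,325.936
Community College District: $1,100,400 × 0.00189 = $2,079.756
Total tax = $37,281.552
Effective rate = $37,281.552 ÷ $1,145,400 = 3.25% of market value

3.25%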